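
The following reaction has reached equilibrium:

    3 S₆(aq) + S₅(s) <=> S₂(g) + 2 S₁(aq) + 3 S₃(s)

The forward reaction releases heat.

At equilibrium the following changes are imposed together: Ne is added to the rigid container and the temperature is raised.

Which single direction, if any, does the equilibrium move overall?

At constant volume, adding an inert gas leaves every reacting species' partial pressure unchanged, so Q is unchanged — no shift from this change.
The forward reaction is exothermic. Raising T favours the endothermic direction — shift to the left.
Only the nonzero effect(s) matter; the net shift is to the left.

left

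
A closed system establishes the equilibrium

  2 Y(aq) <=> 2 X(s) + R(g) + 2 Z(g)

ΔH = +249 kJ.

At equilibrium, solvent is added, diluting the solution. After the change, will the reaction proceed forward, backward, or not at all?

Dilution lowers every aqueous concentration by the same factor. Δn_aq = 0 − 2 = -2, so the system shifts toward the side with more dissolved moles — to the left.

left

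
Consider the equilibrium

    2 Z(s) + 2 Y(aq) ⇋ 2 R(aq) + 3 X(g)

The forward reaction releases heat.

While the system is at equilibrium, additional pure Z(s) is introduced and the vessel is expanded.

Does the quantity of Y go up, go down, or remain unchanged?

decreases

Z is a pure solid; its activity is 1 regardless of amount, so Q is unaffected — no shift from this change.
Gas moles: reactants 0, products 3 (Δn_gas = +3). Expansion shifts the system toward the side with more moles of gas — to the right.
The net shift is to the right. Y is a reactant, so its amount decreases.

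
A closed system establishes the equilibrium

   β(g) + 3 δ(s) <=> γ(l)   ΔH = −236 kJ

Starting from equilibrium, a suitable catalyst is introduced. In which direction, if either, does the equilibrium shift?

A catalyst speeds both forward and reverse rates equally; it changes neither Q nor K — no shift from this change.

no shift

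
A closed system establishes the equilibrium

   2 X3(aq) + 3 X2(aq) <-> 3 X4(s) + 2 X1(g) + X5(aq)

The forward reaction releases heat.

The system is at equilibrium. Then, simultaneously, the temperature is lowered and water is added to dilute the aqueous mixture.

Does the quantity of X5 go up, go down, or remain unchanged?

The forward reaction is exothermic. Lowering T favours the exothermic direction — shift to the right.
Dilution lowers every aqueous concentration by the same factor. Δn_aq = 1 − 5 = -4, so the system shifts toward the side with more dissolved moles — to the left.
The two effects oppose each other, so the net shift — and hence the change in X5 — cannot be determined from the given information.

cannot be determined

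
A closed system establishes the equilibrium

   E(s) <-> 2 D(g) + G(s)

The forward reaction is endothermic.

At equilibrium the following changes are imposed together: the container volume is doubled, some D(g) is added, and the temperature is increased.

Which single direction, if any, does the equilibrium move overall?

Gas moles: reactants 0, products 2 (Δn_gas = +2). Expansion shifts the system toward the side with more moles of gas — to the right.
Adding D (g), a product, drives the reaction to the left.
The forward reaction is endothermic. Raising T favours the endothermic direction — shift to the right.
The individual effects push in opposite directions; without quantitative information the net direction cannot be determined.

cannot be determined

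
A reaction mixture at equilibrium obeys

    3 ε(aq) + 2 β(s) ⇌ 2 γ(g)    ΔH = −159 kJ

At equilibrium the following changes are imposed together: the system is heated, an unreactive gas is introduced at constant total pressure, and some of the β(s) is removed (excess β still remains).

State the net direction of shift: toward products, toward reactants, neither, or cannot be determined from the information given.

cannot be determined

The forward reaction is exothermic. Raising T favours the endothermic direction — shift to the left.
Adding inert gas at constant total pressure expands the volume and lowers every reacting partial pressure. With Δn_gas = 2 − 0 = +2, Q moves away from K toward the side with fewer gas moles, so the system shifts toward the side with more gas moles — to the right.
β is a pure solid; its activity is 1 regardless of amount, so Q is unaffected — no shift from this change.
The individual effects push in opposite directions; without quantitative information the net direction cannot be determined.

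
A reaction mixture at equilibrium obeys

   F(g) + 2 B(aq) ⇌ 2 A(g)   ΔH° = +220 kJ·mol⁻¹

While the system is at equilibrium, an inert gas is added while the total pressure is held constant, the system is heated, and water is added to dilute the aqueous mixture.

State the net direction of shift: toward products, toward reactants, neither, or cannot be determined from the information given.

Adding inert gas at constant total pressure expands the volume and lowers every reacting partial pressure. With Δn_gas = 2 − 1 = +1, Q moves away from K toward the side with fewer gas moles, so the system shifts toward the side with more gas moles — to the right.
The forward reaction is endothermic. Raising T favours the endothermic direction — shift to the right.
Dilution lowers every aqueous concentration by the same factor. Δn_aq = 0 − 2 = -2, so the system shifts toward the side with more dissolved moles — to the left.
The individual effects push in opposite directions; without quantitative information the net direction cannot be determined.

cannot be determined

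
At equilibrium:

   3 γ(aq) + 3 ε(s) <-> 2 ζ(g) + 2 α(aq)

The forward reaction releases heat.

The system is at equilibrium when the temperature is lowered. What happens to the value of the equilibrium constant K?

increases

K depends on temperature via the van 't Hoff relation. The forward reaction is exothermic, so lowering T increases K.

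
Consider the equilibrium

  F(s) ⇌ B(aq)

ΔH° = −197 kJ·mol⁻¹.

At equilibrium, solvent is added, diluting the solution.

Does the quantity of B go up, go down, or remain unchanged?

Dilution lowers every aqueous concentration by the same factor. Δn_aq = 1 − 0 = +1, so the system shifts toward the side with more dissolved moles — to the right.
The net shift is to the right. B is a product, so its amount increases.

increases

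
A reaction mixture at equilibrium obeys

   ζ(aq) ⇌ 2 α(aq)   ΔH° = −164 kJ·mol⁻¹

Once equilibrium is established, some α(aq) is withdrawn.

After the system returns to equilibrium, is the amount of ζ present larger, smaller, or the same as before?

Removing α (aq), a product, drives the reaction to the right.
The net shift is to the right. ζ is a reactant, so its amount decreases.

decreases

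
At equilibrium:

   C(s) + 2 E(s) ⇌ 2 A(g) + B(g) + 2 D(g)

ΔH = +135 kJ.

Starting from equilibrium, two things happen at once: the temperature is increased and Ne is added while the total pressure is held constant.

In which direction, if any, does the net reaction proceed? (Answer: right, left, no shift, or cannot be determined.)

The forward reaction is endothermic. Raising T favours the endothermic direction — shift to the right.
Adding inert gas at constant total pressure expands the volume and lowers every reacting partial pressure. With Δn_gas = 5 − 0 = +5, Q moves away from K toward the side with fewer gas moles, so the system shifts toward the side with more gas moles — to the right.
All effects act in the same direction — net shift to the right.

right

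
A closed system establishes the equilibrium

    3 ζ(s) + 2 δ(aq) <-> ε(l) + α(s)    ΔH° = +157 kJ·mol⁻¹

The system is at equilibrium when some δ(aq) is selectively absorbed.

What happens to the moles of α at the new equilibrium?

decreases

Removing δ (aq), a reactant, drives the reaction to the left.
The net shift is to the left. α is a product, so its amount decreases.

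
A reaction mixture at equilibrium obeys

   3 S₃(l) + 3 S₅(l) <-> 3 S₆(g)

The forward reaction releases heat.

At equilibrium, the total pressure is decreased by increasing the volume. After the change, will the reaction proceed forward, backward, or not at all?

Gas moles: reactants 0, products 3 (Δn_gas = +3). Expansion shifts the system toward the side with more moles of gas — to the right.

right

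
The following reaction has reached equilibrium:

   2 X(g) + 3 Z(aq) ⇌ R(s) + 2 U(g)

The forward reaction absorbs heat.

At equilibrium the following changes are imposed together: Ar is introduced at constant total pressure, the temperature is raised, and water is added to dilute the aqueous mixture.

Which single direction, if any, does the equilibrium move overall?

Adding inert gas at constant total pressure expands the volume, scaling every reacting partial pressure by the same factor. Δn_gas = 2 − 2 = 0, so Q is unchanged — no shift.
The forward reaction is endothermic. Raising T favours the endothermic direction — shift to the right.
Dilution lowers every aqueous concentration by the same factor. Δn_aq = 0 − 3 = -3, so the system shifts toward the side with more dissolved moles — to the left.
The individual effects push in opposite directions; without quantitative information the net direction cannot be determined.

cannot be determined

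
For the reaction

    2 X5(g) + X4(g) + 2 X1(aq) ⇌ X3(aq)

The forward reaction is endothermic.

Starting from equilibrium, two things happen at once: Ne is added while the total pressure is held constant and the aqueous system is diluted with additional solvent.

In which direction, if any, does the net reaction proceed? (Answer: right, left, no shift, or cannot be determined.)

Adding inert gas at constant total pressure expands the volume and lowers every reacting partial pressure. With Δn_gas = 0 − 3 = -3, Q moves away from K toward the side with fewer gas moles, so the system shifts toward the side with more gas moles — to the left.
Dilution lowers every aqueous concentration by the same factor. Δn_aq = 1 − 2 = -1, so the system shifts toward the side with more dissolved moles — to the left.
All effects act in the same direction — net shift to the left.

left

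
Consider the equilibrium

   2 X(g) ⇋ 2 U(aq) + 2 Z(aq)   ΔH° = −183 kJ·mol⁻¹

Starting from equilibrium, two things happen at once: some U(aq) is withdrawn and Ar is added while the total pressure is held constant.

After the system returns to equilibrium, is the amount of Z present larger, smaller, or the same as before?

Removing U (aq), a product, drives the reaction to the right.
Adding inert gas at constant total pressure expands the volume and lowers every reacting partial pressure. With Δn_gas = 0 − 2 = -2, Q moves away from K toward the side with fewer gas moles, so the system shifts toward the side with more gas moles — to the left.
The two effects oppose each other, so the net shift — and hence the change in Z — cannot be determined from the given information.

cannot be determined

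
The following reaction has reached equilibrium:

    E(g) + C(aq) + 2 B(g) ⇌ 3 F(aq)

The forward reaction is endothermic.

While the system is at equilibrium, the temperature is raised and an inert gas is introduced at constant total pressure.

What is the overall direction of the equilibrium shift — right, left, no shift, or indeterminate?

cannot be determined

The forward reaction is endothermic. Raising T favours the endothermic direction — shift to the right.
Adding inert gas at constant total pressure expands the volume and lowers every reacting partial pressure. With Δn_gas = 0 − 3 = -3, Q moves away from K toward the side with fewer gas moles, so the system shifts toward the side with more gas moles — to the left.
The individual effects push in opposite directions; without quantitative information the net direction cannot be determined.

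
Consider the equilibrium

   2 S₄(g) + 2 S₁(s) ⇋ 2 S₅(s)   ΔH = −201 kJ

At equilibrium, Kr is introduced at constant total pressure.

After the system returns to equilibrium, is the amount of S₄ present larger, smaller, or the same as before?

Adding inert gas at constant total pressure expands the volume and lowers every reacting partial pressure. With Δn_gas = 0 − 2 = -2, Q moves away from K toward the side with fewer gas moles, so the system shifts toward the side with more gas moles — to the left.
The net shift is to the left. S₄ is a reactant, so its amount increases.

increases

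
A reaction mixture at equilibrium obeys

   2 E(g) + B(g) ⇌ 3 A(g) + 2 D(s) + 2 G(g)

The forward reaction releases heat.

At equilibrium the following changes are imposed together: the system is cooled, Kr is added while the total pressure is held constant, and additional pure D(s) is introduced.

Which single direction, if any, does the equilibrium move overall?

The forward reaction is exothermic. Lowering T favours the exothermic direction — shift to the right.
Adding inert gas at constant total pressure expands the volume and lowers every reacting partial pressure. With Δn_gas = 5 − 3 = +2, Q moves away from K toward the side with fewer gas moles, so the system shifts toward the side with more gas moles — to the right.
D is a pure solid; its activity is 1 regardless of amount, so Q is unaffected — no shift from this change.
Only the nonzero effect(s) matter; the net shift is to the right.

right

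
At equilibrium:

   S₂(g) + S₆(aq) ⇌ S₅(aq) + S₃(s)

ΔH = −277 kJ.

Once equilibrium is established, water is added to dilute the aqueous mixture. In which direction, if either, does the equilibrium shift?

Dilution scales every aqueous concentration by the same factor. Δn_aq = 1 − 1 = 0, so Q is unchanged — no shift.

no shift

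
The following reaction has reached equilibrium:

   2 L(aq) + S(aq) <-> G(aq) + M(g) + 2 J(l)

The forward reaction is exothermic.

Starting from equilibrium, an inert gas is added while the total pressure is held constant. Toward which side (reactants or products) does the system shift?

Adding inert gas at constant total pressure expands the volume and lowers every reacting partial pressure. With Δn_gas = 1 − 0 = +1, Q moves away from K toward the side with fewer gas moles, so the system shifts toward the side with more gas moles — to the right.

right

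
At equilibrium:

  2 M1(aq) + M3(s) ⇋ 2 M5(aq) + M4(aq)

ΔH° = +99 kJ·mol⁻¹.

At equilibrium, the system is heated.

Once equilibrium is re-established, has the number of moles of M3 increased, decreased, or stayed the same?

decreases

The forward reaction is endothermic. Raising T favours the endothermic direction — shift to the right.
The net shift is to the right. M3 is a reactant, so its amount decreases.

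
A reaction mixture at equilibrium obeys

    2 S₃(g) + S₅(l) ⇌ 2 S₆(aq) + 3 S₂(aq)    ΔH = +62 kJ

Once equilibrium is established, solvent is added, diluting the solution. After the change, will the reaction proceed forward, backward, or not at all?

Dilution lowers every aqueous concentration by the same factor. Δn_aq = 5 − 0 = +5, so the system shifts toward the side with more dissolved moles — to the right.

right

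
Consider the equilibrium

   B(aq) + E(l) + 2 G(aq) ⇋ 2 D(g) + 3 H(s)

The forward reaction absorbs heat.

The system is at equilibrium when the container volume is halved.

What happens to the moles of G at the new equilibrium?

increases

Gas moles: reactants 0, products 2 (Δn_gas = +2). Compression shifts the system toward the side with fewer moles of gas — to the left.
The net shift is to the left. G is a reactant, so its amount increases.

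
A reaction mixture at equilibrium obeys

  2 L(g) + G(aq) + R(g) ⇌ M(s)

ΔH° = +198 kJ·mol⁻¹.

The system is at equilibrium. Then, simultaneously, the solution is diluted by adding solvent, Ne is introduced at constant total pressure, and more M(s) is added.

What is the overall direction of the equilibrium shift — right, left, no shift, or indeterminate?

left

Dilution lowers every aqueous concentration by the same factor. Δn_aq = 0 − 1 = -1, so the system shifts toward the side with more dissolved moles — to the left.
Adding inert gas at constant total pressure expands the volume and lowers every reacting partial pressure. With Δn_gas = 0 − 3 = -3, Q moves away from K toward the side with fewer gas moles, so the system shifts toward the side with more gas moles — to the left.
M is a pure solid; its activity is 1 regardless of amount, so Q is unaffected — no shift from this change.
Only the nonzero effect(s) matter; the net shift is to the left.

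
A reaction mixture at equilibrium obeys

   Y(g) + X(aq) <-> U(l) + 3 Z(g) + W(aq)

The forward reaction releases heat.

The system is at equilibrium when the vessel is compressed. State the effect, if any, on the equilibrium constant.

The equilibrium constant depends only on temperature. This perturbation may move the position of equilibrium, but since T is unchanged, K itself is unchanged.

unchanged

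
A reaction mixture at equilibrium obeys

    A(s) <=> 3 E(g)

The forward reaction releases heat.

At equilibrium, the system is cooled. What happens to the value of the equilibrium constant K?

K depends on temperature via the van 't Hoff relation. The forward reaction is exothermic, so lowering T increases K.

increases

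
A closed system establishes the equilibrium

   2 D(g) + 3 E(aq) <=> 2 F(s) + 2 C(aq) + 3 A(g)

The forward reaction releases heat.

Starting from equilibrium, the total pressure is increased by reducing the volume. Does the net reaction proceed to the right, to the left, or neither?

Gas moles: reactants 2, products 3 (Δn_gas = +1). Compression shifts the system toward the side with fewer moles of gas — to the left.

left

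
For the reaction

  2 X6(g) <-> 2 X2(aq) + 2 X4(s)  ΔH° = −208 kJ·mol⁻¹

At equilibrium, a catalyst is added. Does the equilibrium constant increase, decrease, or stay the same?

The equilibrium constant depends only on temperature. This perturbation changes neither the position of equilibrium nor K.

unchanged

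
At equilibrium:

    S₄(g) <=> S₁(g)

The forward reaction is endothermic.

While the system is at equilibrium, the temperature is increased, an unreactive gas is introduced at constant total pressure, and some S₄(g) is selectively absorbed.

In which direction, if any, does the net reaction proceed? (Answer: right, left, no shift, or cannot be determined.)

cannot be determined

The forward reaction is endothermic. Raising T favours the endothermic direction — shift to the right.
Adding inert gas at constant total pressure expands the volume, scaling every reacting partial pressure by the same factor. Δn_gas = 1 − 1 = 0, so Q is unchanged — no shift.
Removing S₄ (g), a reactant, drives the reaction to the left.
The individual effects push in opposite directions; without quantitative information the net direction cannot be determined.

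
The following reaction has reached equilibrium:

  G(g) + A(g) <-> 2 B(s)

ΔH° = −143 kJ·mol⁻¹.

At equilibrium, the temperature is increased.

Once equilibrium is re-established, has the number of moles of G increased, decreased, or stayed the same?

increases

The forward reaction is exothermic. Raising T favours the endothermic direction — shift to the left.
The net shift is to the left. G is a reactant, so its amount increases.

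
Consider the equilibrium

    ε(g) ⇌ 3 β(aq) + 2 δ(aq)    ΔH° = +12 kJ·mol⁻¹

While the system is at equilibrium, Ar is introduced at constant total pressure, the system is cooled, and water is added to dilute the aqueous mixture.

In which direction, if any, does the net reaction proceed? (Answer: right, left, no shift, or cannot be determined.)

cannot be determined

Adding inert gas at constant total pressure expands the volume and lowers every reacting partial pressure. With Δn_gas = 0 − 1 = -1, Q moves away from K toward the side with fewer gas moles, so the system shifts toward the side with more gas moles — to the left.
The forward reaction is endothermic. Lowering T favours the exothermic direction — shift to the left.
Dilution lowers every aqueous concentration by the same factor. Δn_aq = 5 − 0 = +5, so the system shifts toward the side with more dissolved moles — to the right.
The individual effects push in opposite directions; without quantitative information the net direction cannot be determined.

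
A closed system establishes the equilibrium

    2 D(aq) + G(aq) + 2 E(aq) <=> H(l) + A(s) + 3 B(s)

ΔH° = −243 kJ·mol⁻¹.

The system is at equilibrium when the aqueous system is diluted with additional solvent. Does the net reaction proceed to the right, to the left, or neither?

Dilution lowers every aqueous concentration by the same factor. Δn_aq = 0 − 5 = -5, so the system shifts toward the side with more dissolved moles — to the left.

left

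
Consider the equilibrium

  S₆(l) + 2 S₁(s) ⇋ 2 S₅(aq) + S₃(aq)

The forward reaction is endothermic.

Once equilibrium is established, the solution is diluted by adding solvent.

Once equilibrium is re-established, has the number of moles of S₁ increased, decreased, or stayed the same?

decreases

Dilution lowers every aqueous concentration by the same factor. Δn_aq = 3 − 0 = +3, so the system shifts toward the side with more dissolved moles — to the right.
The net shift is to the right. S₁ is a reactant, so its amount decreases.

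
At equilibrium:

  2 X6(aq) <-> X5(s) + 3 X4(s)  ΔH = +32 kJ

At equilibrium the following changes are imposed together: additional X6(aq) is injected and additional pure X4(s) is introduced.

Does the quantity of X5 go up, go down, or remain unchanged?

Adding X6 (aq), a reactant, drives the reaction to the right.
X4 is a pure solid; its activity is 1 regardless of amount, so Q is unaffected — no shift from this change.
The net shift is to the right. X5 is a product, so its amount increases.

increases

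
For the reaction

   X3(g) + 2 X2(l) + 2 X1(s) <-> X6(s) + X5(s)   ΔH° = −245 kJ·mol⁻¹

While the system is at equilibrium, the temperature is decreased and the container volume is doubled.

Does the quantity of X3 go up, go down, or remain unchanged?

The forward reaction is exothermic. Lowering T favours the exothermic direction — shift to the right.
Gas moles: reactants 1, products 0 (Δn_gas = -1). Expansion shifts the system toward the side with more moles of gas — to the left.
The two effects oppose each other, so the net shift — and hence the change in X3 — cannot be determined from the given information.

cannot be determined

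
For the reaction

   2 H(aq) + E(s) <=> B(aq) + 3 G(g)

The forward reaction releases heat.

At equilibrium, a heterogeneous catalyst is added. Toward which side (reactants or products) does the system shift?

A catalyst speeds both forward and reverse rates equally; it changes neither Q nor K — no shift from this change.

no shift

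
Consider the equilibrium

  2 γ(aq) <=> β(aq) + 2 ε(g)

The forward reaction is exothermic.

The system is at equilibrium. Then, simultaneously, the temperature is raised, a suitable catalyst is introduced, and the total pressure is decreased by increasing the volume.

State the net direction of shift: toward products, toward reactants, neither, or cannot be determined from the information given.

The forward reaction is exothermic. Raising T favours the endothermic direction — shift to the left.
A catalyst speeds both forward and reverse rates equally; it changes neither Q nor K — no shift from this change.
Gas moles: reactants 0, products 2 (Δn_gas = +2). Expansion shifts the system toward the side with more moles of gas — to the right.
The individual effects push in opposite directions; without quantitative information the net direction cannot be determined.

cannot be determined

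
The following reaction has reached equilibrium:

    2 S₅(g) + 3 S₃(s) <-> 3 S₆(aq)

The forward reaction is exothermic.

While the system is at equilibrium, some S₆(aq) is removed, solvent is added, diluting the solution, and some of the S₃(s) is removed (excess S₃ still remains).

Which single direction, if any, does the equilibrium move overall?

Removing S₆ (aq), a product, drives the reaction to the right.
Dilution lowers every aqueous concentration by the same factor. Δn_aq = 3 − 0 = +3, so the system shifts toward the side with more dissolved moles — to the right.
S₃ is a pure solid; its activity is 1 regardless of amount, so Q is unaffected — no shift from this change.
Only the nonzero effect(s) matter; the net shift is to the right.

right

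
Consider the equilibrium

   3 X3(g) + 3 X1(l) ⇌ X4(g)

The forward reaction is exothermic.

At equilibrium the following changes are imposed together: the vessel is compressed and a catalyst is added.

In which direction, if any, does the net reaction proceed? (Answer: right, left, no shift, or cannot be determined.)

Gas moles: reactants 3, products 1 (Δn_gas = -2). Compression shifts the system toward the side with fewer moles of gas — to the right.
A catalyst speeds both forward and reverse rates equally; it changes neither Q nor K — no shift from this change.
Only the nonzero effect(s) matter; the net shift is to the right.

right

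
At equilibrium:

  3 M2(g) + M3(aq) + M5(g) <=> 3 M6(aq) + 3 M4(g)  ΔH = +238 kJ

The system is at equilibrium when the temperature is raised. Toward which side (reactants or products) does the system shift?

right

The forward reaction is endothermic. Raising T favours the endothermic direction — shift to the right.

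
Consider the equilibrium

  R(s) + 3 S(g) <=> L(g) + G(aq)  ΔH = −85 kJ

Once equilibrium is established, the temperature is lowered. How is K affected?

increases

K depends on temperature via the van 't Hoff relation. The forward reaction is exothermic, so lowering T increases K.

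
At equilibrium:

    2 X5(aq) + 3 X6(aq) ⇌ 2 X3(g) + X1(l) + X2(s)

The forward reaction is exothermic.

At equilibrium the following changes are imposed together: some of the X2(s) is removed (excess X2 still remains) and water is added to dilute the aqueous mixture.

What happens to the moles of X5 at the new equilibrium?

X2 is a pure solid; its activity is 1 regardless of amount, so Q is unaffected — no shift from this change.
Dilution lowers every aqueous concentration by the same factor. Δn_aq = 0 − 5 = -5, so the system shifts toward the side with more dissolved moles — to the left.
The net shift is to the left. X5 is a reactant, so its amount increases.

increases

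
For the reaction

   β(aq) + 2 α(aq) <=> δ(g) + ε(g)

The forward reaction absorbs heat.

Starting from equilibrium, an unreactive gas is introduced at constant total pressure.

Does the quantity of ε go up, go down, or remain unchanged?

increases

Adding inert gas at constant total pressure expands the volume and lowers every reacting partial pressure. With Δn_gas = 2 − 0 = +2, Q moves away from K toward the side with fewer gas moles, so the system shifts toward the side with more gas moles — to the right.
The net shift is to the right. ε is a product, so its amount increases.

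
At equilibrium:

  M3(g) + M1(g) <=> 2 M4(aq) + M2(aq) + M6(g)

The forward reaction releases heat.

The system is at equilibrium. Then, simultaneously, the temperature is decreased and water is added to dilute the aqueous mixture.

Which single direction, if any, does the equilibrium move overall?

right

The forward reaction is exothermic. Lowering T favours the exothermic direction — shift to the right.
Dilution lowers every aqueous concentration by the same factor. Δn_aq = 3 − 0 = +3, so the system shifts toward the side with more dissolved moles — to the right.
All effects act in the same direction — net shift to the right.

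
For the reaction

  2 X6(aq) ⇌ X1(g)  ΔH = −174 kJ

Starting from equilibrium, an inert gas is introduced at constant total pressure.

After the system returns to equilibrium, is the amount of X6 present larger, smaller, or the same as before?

Adding inert gas at constant total pressure expands the volume and lowers every reacting partial pressure. With Δn_gas = 1 − 0 = +1, Q moves away from K toward the side with fewer gas moles, so the system shifts toward the side with more gas moles — to the right.
The net shift is to the right. X6 is a reactant, so its amount decreases.

decreases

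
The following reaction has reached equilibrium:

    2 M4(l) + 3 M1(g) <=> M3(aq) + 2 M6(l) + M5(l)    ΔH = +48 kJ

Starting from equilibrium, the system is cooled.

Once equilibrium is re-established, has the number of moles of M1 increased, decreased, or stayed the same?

increases

The forward reaction is endothermic. Lowering T favours the exothermic direction — shift to the left.
The net shift is to the left. M1 is a reactant, so its amount increases.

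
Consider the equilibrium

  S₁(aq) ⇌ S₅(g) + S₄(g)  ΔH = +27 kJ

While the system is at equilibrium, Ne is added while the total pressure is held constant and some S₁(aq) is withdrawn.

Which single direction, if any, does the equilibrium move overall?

Adding inert gas at constant total pressure expands the volume and lowers every reacting partial pressure. With Δn_gas = 2 − 0 = +2, Q moves away from K toward the side with fewer gas moles, so the system shifts toward the side with more gas moles — to the right.
Removing S₁ (aq), a reactant, drives the reaction to the left.
The individual effects push in opposite directions; without quantitative information the net direction cannot be determined.

cannot be determined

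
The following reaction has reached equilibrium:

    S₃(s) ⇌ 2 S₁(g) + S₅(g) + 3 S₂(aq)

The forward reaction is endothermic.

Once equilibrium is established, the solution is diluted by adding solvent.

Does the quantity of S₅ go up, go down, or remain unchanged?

increases

Dilution lowers every aqueous concentration by the same factor. Δn_aq = 3 − 0 = +3, so the system shifts toward the side with more dissolved moles — to the right.
The net shift is to the right. S₅ is a product, so its amount increases.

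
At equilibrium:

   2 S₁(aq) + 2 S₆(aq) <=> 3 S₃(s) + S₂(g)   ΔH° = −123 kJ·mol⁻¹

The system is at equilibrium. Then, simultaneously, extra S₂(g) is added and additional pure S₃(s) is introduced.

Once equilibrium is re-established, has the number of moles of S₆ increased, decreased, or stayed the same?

Adding S₂ (g), a product, drives the reaction to the left.
S₃ is a pure solid; its activity is 1 regardless of amount, so Q is unaffected — no shift from this change.
The net shift is to the left. S₆ is a reactant, so its amount increases.

increases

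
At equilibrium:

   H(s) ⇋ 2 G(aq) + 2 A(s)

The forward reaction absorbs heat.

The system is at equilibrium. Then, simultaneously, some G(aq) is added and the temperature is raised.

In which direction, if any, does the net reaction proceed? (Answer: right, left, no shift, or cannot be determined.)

Adding G (aq), a product, drives the reaction to the left.
The forward reaction is endothermic. Raising T favours the endothermic direction — shift to the right.
The individual effects push in opposite directions; without quantitative information the net direction cannot be determined.

cannot be determined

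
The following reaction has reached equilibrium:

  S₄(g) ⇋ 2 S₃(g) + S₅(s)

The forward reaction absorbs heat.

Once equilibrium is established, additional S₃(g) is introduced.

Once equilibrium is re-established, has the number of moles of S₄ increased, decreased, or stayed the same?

increases

Adding S₃ (g), a product, drives the reaction to the left.
The net shift is to the left. S₄ is a reactant, so its amount increases.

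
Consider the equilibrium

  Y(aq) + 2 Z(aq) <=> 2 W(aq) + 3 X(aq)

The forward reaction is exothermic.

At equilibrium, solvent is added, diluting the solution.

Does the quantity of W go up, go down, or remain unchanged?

Dilution lowers every aqueous concentration by the same factor. Δn_aq = 5 − 3 = +2, so the system shifts toward the side with more dissolved moles — to the right.
The net shift is to the right. W is a product, so its amount increases.

increases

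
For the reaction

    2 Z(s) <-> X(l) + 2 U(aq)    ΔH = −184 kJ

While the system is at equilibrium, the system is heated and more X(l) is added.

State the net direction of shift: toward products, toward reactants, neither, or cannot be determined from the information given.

left

The forward reaction is exothermic. Raising T favours the endothermic direction — shift to the left.
X is a pure liquid; its activity is 1 regardless of amount, so Q is unaffected — no shift from this change.
Only the nonzero effect(s) matter; the net shift is to the left.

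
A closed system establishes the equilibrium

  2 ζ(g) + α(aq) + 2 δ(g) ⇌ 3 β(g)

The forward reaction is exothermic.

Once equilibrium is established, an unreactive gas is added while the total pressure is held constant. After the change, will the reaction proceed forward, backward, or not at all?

Adding inert gas at constant total pressure expands the volume and lowers every reacting partial pressure. With Δn_gas = 3 − 4 = -1, Q moves away from K toward the side with fewer gas moles, so the system shifts toward the side with more gas moles — to the left.

left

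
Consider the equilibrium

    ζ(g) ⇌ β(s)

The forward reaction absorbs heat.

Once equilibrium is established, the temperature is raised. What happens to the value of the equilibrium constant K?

K depends on temperature via the van 't Hoff relation. The forward reaction is endothermic, so raising T increases K.

increases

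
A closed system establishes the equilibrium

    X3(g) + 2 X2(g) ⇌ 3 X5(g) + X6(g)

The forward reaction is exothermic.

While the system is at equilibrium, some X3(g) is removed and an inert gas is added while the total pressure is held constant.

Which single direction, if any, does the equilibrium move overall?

Removing X3 (g), a reactant, drives the reaction to the left.
Adding inert gas at constant total pressure expands the volume and lowers every reacting partial pressure. With Δn_gas = 4 − 3 = +1, Q moves away from K toward the side with fewer gas moles, so the system shifts toward the side with more gas moles — to the right.
The individual effects push in opposite directions; without quantitative information the net direction cannot be determined.

cannot be determined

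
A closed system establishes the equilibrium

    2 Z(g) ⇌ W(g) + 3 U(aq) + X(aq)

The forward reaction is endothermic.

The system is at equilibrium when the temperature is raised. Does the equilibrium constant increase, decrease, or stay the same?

K depends on temperature via the van 't Hoff relation. The forward reaction is endothermic, so raising T increases K.

increases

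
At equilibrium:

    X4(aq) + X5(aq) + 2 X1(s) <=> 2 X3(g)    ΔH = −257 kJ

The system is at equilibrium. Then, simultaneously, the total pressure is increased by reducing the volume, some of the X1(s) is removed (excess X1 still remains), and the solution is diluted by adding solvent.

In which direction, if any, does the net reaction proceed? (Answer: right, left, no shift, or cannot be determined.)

left

Gas moles: reactants 0, products 2 (Δn_gas = +2). Compression shifts the system toward the side with fewer moles of gas — to the left.
X1 is a pure solid; its activity is 1 regardless of amount, so Q is unaffected — no shift from this change.
Dilution lowers every aqueous concentration by the same factor. Δn_aq = 0 − 2 = -2, so the system shifts toward the side with more dissolved moles — to the left.
Only the nonzero effect(s) matter; the net shift is to the left.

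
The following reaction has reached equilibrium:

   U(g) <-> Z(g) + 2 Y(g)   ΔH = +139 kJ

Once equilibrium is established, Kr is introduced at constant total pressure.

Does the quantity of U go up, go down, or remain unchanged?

Adding inert gas at constant total pressure expands the volume and lowers every reacting partial pressure. With Δn_gas = 3 − 1 = +2, Q moves away from K toward the side with fewer gas moles, so the system shifts toward the side with more gas moles — to the right.
The net shift is to the right. U is a reactant, so its amount decreases.

decreases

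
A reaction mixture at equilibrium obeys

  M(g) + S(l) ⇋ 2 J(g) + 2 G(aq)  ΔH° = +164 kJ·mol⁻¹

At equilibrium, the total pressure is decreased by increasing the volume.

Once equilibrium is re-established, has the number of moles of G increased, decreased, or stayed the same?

increases

Gas moles: reactants 1, products 2 (Δn_gas = +1). Expansion shifts the system toward the side with more moles of gas — to the right.
The net shift is to the right. G is a product, so its amount increases.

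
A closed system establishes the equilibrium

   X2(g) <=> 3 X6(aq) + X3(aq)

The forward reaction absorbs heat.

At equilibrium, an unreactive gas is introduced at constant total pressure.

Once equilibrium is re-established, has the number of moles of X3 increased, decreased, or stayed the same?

decreases

Adding inert gas at constant total pressure expands the volume and lowers every reacting partial pressure. With Δn_gas = 0 − 1 = -1, Q moves away from K toward the side with fewer gas moles, so the system shifts toward the side with more gas moles — to the left.
The net shift is to the left. X3 is a product, so its amount decreases.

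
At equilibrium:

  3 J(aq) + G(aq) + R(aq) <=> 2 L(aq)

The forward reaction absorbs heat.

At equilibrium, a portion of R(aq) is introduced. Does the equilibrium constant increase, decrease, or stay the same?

unchanged

The equilibrium constant depends only on temperature. This perturbation may move the position of equilibrium, but since T is unchanged, K itself is unchanged.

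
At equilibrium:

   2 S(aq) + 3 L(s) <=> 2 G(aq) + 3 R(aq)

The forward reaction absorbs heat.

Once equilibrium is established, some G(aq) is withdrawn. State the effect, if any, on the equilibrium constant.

The equilibrium constant depends only on temperature. This perturbation may move the position of equilibrium, but since T is unchanged, K itself is unchanged.

unchanged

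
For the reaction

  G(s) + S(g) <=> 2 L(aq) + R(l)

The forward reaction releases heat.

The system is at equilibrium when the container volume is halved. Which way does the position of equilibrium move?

right

Gas moles: reactants 1, products 0 (Δn_gas = -1). Compression shifts the system toward the side with fewer moles of gas — to the right.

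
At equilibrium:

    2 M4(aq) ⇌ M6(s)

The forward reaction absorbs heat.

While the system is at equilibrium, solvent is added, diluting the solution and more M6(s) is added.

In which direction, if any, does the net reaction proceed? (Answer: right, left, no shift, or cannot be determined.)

Dilution lowers every aqueous concentration by the same factor. Δn_aq = 0 − 2 = -2, so the system shifts toward the side with more dissolved moles — to the left.
M6 is a pure solid; its activity is 1 regardless of amount, so Q is unaffected — no shift from this change.
Only the nonzero effect(s) matter; the net shift is to the left.

left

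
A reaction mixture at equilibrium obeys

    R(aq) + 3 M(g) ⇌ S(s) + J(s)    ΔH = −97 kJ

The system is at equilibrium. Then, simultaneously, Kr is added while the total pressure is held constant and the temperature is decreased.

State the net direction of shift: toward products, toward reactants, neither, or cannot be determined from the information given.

cannot be determined

Adding inert gas at constant total pressure expands the volume and lowers every reacting partial pressure. With Δn_gas = 0 − 3 = -3, Q moves away from K toward the side with fewer gas moles, so the system shifts toward the side with more gas moles — to the left.
The forward reaction is exothermic. Lowering T favours the exothermic direction — shift to the right.
The individual effects push in opposite directions; without quantitative information the net direction cannot be determined.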